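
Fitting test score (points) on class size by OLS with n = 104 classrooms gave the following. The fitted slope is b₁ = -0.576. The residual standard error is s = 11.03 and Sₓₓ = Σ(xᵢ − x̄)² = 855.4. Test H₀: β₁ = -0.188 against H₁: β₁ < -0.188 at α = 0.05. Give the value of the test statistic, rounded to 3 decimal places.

SE(b₁) = s/√Sₓₓ = 11.03/√855.4 = 0.37713.
t = (-0.576 − (-0.188)) / 0.37713 = -1.029.
df = n − 2 = 102.
One-sided p ≈ 0.1530, which is ≥ 0.05, so fail to reject H₀.
The data do not give significant evidence that the true slope on class size is below -0.188 points per unit.

t = -1.029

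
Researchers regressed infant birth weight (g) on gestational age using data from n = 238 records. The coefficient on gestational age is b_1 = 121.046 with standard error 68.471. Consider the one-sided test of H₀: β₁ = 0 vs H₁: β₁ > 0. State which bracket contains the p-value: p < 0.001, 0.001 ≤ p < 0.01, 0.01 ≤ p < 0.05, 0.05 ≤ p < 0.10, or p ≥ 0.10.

t = 121.046 / 68.471 = 1.768.
df = n − 2 = 238 − 2 = 236.
One-sided p = P(T_{236} > t) ≈ 0.0392.
So 0.01 ≤ p < 0.05.

0.01 ≤ p < 0.05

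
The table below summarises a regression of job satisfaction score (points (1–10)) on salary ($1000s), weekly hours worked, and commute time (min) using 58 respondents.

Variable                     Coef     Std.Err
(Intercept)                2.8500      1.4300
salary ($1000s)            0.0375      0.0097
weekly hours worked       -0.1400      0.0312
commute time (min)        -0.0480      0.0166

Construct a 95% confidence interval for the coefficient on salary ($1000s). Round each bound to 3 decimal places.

(0.018, 0.057)

Read off: b = 0.0375, SE = 0.0097 for salary ($1000s).
df = n − k − 1 = 58 − 3 − 1 = 54.
t* = t_{0.025, 54} = 2.004879.
Margin = t* × SE = 2.004879 × 0.0097 = 0.01945.
CI: 0.0375 ± 0.01945 → (0.018, 0.057).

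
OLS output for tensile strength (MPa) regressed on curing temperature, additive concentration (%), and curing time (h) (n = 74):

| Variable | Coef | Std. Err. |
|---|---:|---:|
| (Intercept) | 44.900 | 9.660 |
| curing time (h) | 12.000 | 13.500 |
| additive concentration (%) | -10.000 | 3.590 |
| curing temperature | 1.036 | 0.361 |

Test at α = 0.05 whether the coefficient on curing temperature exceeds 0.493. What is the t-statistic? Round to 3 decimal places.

Read off: b = 1.036, SE = 0.361 for curing temperature.
H₀: β₁ = 0.493 vs H₁: β₁ > 0.493.
t = (1.036 − 0.493) / 0.361 = 1.504.
df = n − k − 1 = 74 − 3 − 1 = 70.
One-sided p ≈ 0.0685, which is ≥ 0.05, so fail to reject H₀.
The data do not give significant evidence that the true slope on curing temperature exceeds 0.493 MPa per unit, holding the other predictors fixed.

t = 1.504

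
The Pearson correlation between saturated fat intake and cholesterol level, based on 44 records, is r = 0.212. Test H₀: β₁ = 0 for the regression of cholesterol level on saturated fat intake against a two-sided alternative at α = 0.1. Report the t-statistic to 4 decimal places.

t = r·√(n − 2)/√(1 − r²) = 0.212·√42/√0.955056 = 1.4059.
df = n − 2 = 42.
Two-sided p ≈ 0.1671, which is ≥ 0.1, so fail to reject H₀.
The data do not give significant evidence of a linear association between saturated fat intake and cholesterol level.

t = 1.4059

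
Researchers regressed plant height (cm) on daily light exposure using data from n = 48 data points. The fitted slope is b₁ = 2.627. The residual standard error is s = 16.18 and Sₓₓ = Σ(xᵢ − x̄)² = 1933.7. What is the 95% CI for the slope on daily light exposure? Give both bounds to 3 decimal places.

SE(b₁) = s/√Sₓₓ = 16.18/√1933.7 = 0.367946.
df = n − 2 = 46.
t* = t_{0.025, 46} = 2.012896.
Margin = t* × SE = 2.012896 × 0.367946 = 0.74064.
CI: 2.627 ± 0.74064 → (1.886, 3.368).
With 95% confidence, each one-unit increase in daily light exposure is associated with a change of between 1.886 and 3.368 cm in plant height.

(1.886, 3.368)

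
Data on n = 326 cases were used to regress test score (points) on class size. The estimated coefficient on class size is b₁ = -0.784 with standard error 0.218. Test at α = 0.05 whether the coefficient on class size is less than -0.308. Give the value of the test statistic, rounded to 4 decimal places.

H₀: β₁ = -0.308 vs H₁: β₁ < -0.308.
t = (b₁ − β₁⁰)/SE = (-0.784 − (-0.308)) / 0.218 = -2.1835.
df = n − 2 = 326 − 2 = 324.
One-sided p ≈ 0.0149, which is < 0.05, so reject H₀.
There is evidence that the true slope on class size is below -0.308 points per unit.

t = -2.1835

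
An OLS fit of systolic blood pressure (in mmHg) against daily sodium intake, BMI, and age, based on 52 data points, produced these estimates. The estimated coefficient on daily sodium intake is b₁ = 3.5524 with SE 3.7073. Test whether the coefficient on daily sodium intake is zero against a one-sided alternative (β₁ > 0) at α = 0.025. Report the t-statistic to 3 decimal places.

t = 0.958

H₀: β₁ = 0 vs H₁: β₁ > 0.
t = (b₁ − β₁⁰)/SE = 3.5524 / 3.7073 = 0.958.
df = n − k − 1 = 52 − 3 − 1 = 48.
One-sided p ≈ 0.1714, which is ≥ 0.025, so fail to reject H₀.
The data do not give significant evidence that the true slope on daily sodium intake is positive, holding the other predictors fixed.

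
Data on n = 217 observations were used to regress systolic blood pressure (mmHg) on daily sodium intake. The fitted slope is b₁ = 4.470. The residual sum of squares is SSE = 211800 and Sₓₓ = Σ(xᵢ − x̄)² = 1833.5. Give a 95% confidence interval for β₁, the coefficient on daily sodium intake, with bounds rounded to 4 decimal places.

(3.0252, 5.9148)

MSE = SSE/(n − 2) = 211800/215 = 985.116.
SE(b₁) = √(MSE/Sₓₓ) = √(985.116/1833.5) = 0.732999.
df = n − 2 = 215.
t* = t_{0.025, 215} = 1.971059.
Margin = t* × SE = 1.971059 × 0.732999 = 1.444784.
CI: 4.470 ± 1.444784 → (3.0252, 5.9148).
With 95% confidence, each one-unit increase in daily sodium intake is associated with a change of between 3.0252 and 5.9148 mmHg in systolic blood pressure.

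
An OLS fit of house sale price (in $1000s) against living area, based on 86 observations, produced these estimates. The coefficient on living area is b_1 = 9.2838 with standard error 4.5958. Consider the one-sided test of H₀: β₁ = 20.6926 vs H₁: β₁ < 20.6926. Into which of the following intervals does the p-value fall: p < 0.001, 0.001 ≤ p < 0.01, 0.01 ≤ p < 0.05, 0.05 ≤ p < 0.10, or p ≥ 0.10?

t = (9.2838 − 20.6926) / 4.5958 = -2.482.
df = n − 2 = 86 − 2 = 84.
One-sided p = P(T_{84} < t) ≈ 0.0075.
So 0.001 ≤ p < 0.01.

0.001 ≤ p < 0.01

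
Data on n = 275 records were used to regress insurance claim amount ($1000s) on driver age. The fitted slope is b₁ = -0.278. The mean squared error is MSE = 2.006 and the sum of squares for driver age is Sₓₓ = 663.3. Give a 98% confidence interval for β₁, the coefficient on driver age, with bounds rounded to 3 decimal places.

(-0.407, -0.149)

SE(b₁) = √(MSE/Sₓₓ) = √(2.006/663.3) = 0.0549934.
df = n − 2 = 273.
t* = t_{0.01, 273} = 2.340085.
Margin = t* × SE = 2.340085 × 0.0549934 = 0.12869.
CI: -0.278 ± 0.12869 → (-0.407, -0.149).
With 98% confidence, each one-unit increase in driver age is associated with a change of between -0.407 and -0.149 $1000s in insurance claim amount.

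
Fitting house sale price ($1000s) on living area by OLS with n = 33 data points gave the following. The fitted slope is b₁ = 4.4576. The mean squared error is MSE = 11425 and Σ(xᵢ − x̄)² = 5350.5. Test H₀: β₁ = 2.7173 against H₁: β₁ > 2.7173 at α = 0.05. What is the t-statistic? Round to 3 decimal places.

t = 1.191

SE(b₁) = √(MSE/Sₓₓ) = √(11425/5350.5) = 1.46127.
t = (4.4576 − 2.7173) / 1.46127 = 1.191.
df = n − 2 = 31.
One-sided p ≈ 0.1214, which is ≥ 0.05, so fail to reject H₀.
The data do not give significant evidence that the true slope on living area exceeds 2.7173 $1000s per unit.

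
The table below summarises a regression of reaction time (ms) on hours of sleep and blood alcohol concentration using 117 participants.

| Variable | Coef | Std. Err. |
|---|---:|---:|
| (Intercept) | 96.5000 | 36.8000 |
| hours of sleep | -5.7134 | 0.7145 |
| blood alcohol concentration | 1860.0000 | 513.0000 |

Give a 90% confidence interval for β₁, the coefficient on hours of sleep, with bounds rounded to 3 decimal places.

Read off: b = -5.7134, SE = 0.7145 for hours of sleep.
df = n − k − 1 = 117 − 2 − 1 = 114.
t* = t_{0.05, 114} = 1.65833.
Margin = t* × SE = 1.65833 × 0.7145 = 1.18488.
CI: -5.7134 ± 1.18488 → (-6.898, -4.529).

(-6.898, -4.529)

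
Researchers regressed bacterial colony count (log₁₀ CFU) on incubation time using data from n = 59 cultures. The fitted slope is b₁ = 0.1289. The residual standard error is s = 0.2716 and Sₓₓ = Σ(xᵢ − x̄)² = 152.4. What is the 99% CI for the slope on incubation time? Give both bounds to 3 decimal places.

(0.070, 0.188)

SE(b₁) = s/√Sₓₓ = 0.2716/√152.4 = 0.0220007.
df = n − 2 = 57.
t* = t_{0.005, 57} = 2.66487.
Margin = t* × SE = 2.66487 × 0.0220007 = 0.05863.
CI: 0.1289 ± 0.05863 → (0.070, 0.188).
With 99% confidence, each one-unit increase in incubation time is associated with a change of between 0.070 and 0.188 log₁₀ CFU in bacterial colony count.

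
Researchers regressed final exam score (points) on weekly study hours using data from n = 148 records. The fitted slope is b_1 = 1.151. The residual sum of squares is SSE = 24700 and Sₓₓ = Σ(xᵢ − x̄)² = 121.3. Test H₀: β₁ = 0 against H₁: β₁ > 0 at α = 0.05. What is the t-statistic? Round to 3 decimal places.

t = 0.975

MSE = SSE/(n − 2) = 24700/146 = 169.178.
SE(b_1) = √(MSE/Sₓₓ) = √(169.178/121.3) = 1.18098.
t = 1.151 / 1.18098 = 0.975.
df = n − 2 = 146.
One-sided p ≈ 0.1657, which is ≥ 0.05, so fail to reject H₀.
The data do not give significant evidence that the true slope on weekly study hours is positive.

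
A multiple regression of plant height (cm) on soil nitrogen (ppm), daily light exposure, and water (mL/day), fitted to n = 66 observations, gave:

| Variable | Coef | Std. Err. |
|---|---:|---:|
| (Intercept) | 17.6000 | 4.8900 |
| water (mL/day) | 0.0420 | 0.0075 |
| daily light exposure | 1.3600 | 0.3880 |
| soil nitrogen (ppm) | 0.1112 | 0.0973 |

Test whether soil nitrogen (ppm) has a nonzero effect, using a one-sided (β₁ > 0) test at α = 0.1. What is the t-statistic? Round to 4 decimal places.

Read off: b = 0.1112, SE = 0.0973 for soil nitrogen (ppm).
H₀: β₁ = 0 vs H₁: β₁ > 0.
t = 0.1112 / 0.0973 = 1.1429.
df = n − k − 1 = 66 − 3 − 1 = 62.
One-sided p ≈ 0.1287, which is ≥ 0.1, so fail to reject H₀.
The data do not give significant evidence that the true slope on soil nitrogen (ppm) is positive, holding the other predictors fixed.

t = 1.1429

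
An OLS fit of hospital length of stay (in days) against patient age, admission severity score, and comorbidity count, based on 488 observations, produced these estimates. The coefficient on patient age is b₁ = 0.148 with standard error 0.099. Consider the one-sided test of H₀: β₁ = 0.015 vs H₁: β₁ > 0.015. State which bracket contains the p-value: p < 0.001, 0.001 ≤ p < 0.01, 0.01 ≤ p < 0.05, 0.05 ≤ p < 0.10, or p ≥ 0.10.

t = (0.148 − 0.015) / 0.099 = 1.343.
df = n − k − 1 = 488 − 3 − 1 = 484.
One-sided p = P(T_{484} > t) ≈ 0.0899.
So 0.05 ≤ p < 0.10.

0.05 ≤ p < 0.10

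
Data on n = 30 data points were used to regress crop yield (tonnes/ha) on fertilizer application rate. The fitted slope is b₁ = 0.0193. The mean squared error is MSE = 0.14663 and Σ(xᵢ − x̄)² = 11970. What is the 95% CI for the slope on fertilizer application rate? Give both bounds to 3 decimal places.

SE(b₁) = √(MSE/Sₓₓ) = √(0.14663/11970) = 0.00349997.
df = n − 2 = 28.
t* = t_{0.025, 28} = 2.048407.
Margin = t* × SE = 2.048407 × 0.00349997 = 0.00717.
CI: 0.0193 ± 0.00717 → (0.012, 0.026).
With 95% confidence, each one-unit increase in fertilizer application rate is associated with a change of between 0.012 and 0.026 tonnes/ha in crop yield.

(0.012, 0.026)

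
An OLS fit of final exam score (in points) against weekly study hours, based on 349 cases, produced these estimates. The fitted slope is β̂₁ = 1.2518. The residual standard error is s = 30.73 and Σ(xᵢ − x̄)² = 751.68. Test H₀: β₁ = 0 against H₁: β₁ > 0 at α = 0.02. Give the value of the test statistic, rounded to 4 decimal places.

SE(β̂₁) = s/√Sₓₓ = 30.73/√751.68 = 1.12085.
t = 1.2518 / 1.12085 = 1.1168.
df = n − 2 = 347.
One-sided p ≈ 0.1324, which is ≥ 0.02, so fail to reject H₀.
The data do not give significant evidence that the true slope on weekly study hours is positive.

t = 1.1168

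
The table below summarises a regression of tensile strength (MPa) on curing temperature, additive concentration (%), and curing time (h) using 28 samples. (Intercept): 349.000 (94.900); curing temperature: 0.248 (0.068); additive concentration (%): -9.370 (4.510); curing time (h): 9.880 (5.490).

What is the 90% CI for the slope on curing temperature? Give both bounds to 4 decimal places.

(0.1317, 0.3643)

Read off: b = 0.248, SE = 0.068 for curing temperature.
df = n − k − 1 = 28 − 3 − 1 = 24.
t* = t_{0.05, 24} = 1.710882.
Margin = t* × SE = 1.710882 × 0.068 = 0.116340.
CI: 0.248 ± 0.116340 → (0.1317, 0.3643).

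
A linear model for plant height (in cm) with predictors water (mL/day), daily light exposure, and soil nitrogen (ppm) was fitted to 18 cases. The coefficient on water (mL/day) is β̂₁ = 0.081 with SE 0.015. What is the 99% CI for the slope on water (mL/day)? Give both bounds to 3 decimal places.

(0.036, 0.126)

df = n − k − 1 = 18 − 3 − 1 = 14.
t* = t_{0.005, 14} = 2.976843.
Margin = t* × SE = 2.976843 × 0.015 = 0.04465.
CI: 0.081 ± 0.04465 → (0.036, 0.126).
With 99% confidence, each one-unit increase in water (mL/day) is associated with a change of between 0.036 and 0.126 cm in plant height, holding the other predictors fixed.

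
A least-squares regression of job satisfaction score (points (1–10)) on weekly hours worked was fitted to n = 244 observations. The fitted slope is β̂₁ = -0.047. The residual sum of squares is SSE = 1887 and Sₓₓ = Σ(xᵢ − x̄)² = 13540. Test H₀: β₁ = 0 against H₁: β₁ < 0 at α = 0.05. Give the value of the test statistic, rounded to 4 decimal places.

MSE = SSE/(n − 2) = 1887/242 = 7.79752.
SE(β̂₁) = √(MSE/Sₓₓ) = √(7.79752/13540) = 0.0239977.
t = -0.047 / 0.0239977 = -1.9585.
df = n − 2 = 242.
One-sided p ≈ 0.0257, which is < 0.05, so reject H₀.
There is evidence that the true slope on weekly hours worked is negative.

t = -1.9585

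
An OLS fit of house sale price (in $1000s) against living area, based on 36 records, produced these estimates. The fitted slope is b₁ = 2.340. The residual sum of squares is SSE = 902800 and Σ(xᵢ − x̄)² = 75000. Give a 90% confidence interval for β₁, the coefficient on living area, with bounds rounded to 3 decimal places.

MSE = SSE/(n − 2) = 902800/34 = 26552.9.
SE(b₁) = √(MSE/Sₓₓ) = √(26552.9/75000) = 0.595012.
df = n − 2 = 34.
t* = t_{0.05, 34} = 1.690924.
Margin = t* × SE = 1.690924 × 0.595012 = 1.00612.
CI: 2.340 ± 1.00612 → (1.334, 3.346).
With 90% confidence, each one-unit increase in living area is associated with a change of between 1.334 and 3.346 $1000s in house sale price.

(1.334, 3.346)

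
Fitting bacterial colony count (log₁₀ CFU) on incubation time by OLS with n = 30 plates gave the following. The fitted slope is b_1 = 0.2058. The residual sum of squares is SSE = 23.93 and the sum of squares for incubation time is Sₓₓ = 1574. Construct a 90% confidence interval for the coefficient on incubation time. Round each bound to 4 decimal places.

(0.1662, 0.2454)

MSE = SSE/(n − 2) = 23.93/28 = 0.854643.
SE(b_1) = √(MSE/Sₓₓ) = √(0.854643/1574) = 0.0233018.
df = n − 2 = 28.
t* = t_{0.05, 28} = 1.701131.
Margin = t* × SE = 1.701131 × 0.0233018 = 0.039639.
CI: 0.2058 ± 0.039639 → (0.1662, 0.2454).
With 90% confidence, each one-unit increase in incubation time is associated with a change of between 0.1662 and 0.2454 log₁₀ CFU in bacterial colony count.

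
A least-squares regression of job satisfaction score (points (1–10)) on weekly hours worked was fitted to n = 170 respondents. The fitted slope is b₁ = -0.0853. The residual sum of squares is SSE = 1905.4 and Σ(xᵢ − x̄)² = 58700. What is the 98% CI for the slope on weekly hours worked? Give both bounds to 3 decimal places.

(-0.118, -0.053)

MSE = SSE/(n − 2) = 1905.4/168 = 11.3417.
SE(b₁) = √(MSE/Sₓₓ) = √(11.3417/58700) = 0.0139001.
df = n − 2 = 168.
t* = t_{0.01, 168} = 2.348749.
Margin = t* × SE = 2.348749 × 0.0139001 = 0.03265.
CI: -0.0853 ± 0.03265 → (-0.118, -0.053).
With 98% confidence, each one-unit increase in weekly hours worked is associated with a change of between -0.118 and -0.053 points (1–10) in job satisfaction score.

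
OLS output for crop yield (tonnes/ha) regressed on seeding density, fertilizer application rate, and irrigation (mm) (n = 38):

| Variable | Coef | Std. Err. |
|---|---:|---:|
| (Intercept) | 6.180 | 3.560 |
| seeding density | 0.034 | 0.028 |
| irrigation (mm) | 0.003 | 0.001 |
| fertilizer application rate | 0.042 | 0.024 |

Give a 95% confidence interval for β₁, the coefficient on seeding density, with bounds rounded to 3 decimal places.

(-0.023, 0.091)

Read off: b = 0.034, SE = 0.028 for seeding density.
df = n − k − 1 = 38 − 3 − 1 = 34.
t* = t_{0.025, 34} = 2.032245.
Margin = t* × SE = 2.032245 × 0.028 = 0.05690.
CI: 0.034 ± 0.05690 → (-0.023, 0.091).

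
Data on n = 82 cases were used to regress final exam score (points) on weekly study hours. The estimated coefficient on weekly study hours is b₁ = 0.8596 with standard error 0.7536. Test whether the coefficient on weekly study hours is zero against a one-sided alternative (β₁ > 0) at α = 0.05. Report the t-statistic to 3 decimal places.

H₀: β₁ = 0 vs H₁: β₁ > 0.
t = (b₁ − β₁⁰)/SE = 0.8596 / 0.7536 = 1.141.
df = n − 2 = 82 − 2 = 80.
One-sided p ≈ 0.1287, which is ≥ 0.05, so fail to reject H₀.
The data do not give significant evidence that the true slope on weekly study hours is positive.

t = 1.141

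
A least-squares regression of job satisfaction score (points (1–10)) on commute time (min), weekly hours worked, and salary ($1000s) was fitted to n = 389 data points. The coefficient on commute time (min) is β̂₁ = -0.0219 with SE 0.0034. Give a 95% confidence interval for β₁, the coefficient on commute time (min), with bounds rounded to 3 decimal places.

(-0.029, -0.015)

df = n − k − 1 = 389 − 3 − 1 = 385.
t* = t_{0.025, 385} = 1.966145.
Margin = t* × SE = 1.966145 × 0.0034 = 0.00668.
CI: -0.0219 ± 0.00668 → (-0.029, -0.015).
With 95% confidence, each one-unit increase in commute time (min) is associated with a change of between -0.029 and -0.015 points (1–10) in job satisfaction score, holding the other predictors fixed.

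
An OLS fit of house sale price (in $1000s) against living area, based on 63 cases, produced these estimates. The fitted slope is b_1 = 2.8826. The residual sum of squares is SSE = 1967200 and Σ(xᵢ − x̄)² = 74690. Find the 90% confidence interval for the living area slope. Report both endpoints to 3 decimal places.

MSE = SSE/(n − 2) = 1967200/61 = 32249.2.
SE(b_1) = √(MSE/Sₓₓ) = √(32249.2/74690) = 0.657095.
df = n − 2 = 61.
t* = t_{0.05, 61} = 1.670219.
Margin = t* × SE = 1.670219 × 0.657095 = 1.09749.
CI: 2.8826 ± 1.09749 → (1.785, 3.980).
With 90% confidence, each one-unit increase in living area is associated with a change of between 1.785 and 3.980 $1000s in house sale price.

(1.785, 3.980)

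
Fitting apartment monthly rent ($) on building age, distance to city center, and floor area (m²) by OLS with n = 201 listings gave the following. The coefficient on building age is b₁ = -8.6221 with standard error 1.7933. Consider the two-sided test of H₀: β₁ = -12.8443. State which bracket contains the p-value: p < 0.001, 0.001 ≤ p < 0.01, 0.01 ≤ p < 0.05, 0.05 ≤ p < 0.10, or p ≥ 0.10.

0.01 ≤ p < 0.05

t = (-8.6221 − (-12.8443)) / 1.7933 = 2.354.
df = n − k − 1 = 201 − 3 − 1 = 197.
Two-sided p = 2·P(T_{197} > |t|) ≈ 0.0195.
So 0.01 ≤ p < 0.05.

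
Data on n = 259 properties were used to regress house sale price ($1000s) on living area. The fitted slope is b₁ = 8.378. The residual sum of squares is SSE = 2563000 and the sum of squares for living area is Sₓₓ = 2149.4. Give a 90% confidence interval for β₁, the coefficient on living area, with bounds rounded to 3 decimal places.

MSE = SSE/(n − 2) = 2563000/257 = 9972.76.
SE(b₁) = √(MSE/Sₓₓ) = √(9972.76/2149.4) = 2.15402.
df = n − 2 = 257.
t* = t_{0.05, 257} = 1.650804.
Margin = t* × SE = 1.650804 × 2.15402 = 3.55586.
CI: 8.378 ± 3.55586 → (4.822, 11.934).
With 90% confidence, each one-unit increase in living area is associated with a change of between 4.822 and 11.934 $1000s in house sale price.

(4.822, 11.934)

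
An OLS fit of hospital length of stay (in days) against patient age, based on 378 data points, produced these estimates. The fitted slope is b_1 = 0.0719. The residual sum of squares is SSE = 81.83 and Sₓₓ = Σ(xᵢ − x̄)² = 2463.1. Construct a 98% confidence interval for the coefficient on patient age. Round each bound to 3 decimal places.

(0.050, 0.094)

MSE = SSE/(n − 2) = 81.83/376 = 0.217633.
SE(b_1) = √(MSE/Sₓₓ) = √(0.217633/2463.1) = 0.00939986.
df = n − 2 = 376.
t* = t_{0.01, 376} = 2.336306.
Margin = t* × SE = 2.336306 × 0.00939986 = 0.02196.
CI: 0.0719 ± 0.02196 → (0.050, 0.094).
With 98% confidence, each one-unit increase in patient age is associated with a change of between 0.050 and 0.094 days in hospital length of stay.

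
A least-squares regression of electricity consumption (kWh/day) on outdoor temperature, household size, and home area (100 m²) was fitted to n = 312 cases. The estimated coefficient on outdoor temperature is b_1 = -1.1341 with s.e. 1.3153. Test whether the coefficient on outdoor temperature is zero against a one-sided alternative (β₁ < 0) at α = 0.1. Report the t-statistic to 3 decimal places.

t = -0.862

H₀: β₁ = 0 vs H₁: β₁ < 0.
t = (b_1 − β₁⁰)/SE = -1.1341 / 1.3153 = -0.862.
df = n − k − 1 = 312 − 3 − 1 = 308.
One-sided p ≈ 0.1946, which is ≥ 0.1, so fail to reject H₀.
The data do not give significant evidence that the true slope on outdoor temperature is negative, holding the other predictors fixed.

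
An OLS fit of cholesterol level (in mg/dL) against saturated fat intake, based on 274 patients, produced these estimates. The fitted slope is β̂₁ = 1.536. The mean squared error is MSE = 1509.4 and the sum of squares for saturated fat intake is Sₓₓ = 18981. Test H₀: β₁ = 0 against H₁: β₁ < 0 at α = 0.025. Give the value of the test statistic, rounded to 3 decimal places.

SE(β̂₁) = √(MSE/Sₓₓ) = √(1509.4/18981) = 0.281996.
t = 1.536 / 0.281996 = 5.447.
df = n − 2 = 272.
One-sided p ≈ 1.0000, which is ≥ 0.025, so fail to reject H₀.
The data do not give significant evidence that the true slope on saturated fat intake is negative.

t = 5.447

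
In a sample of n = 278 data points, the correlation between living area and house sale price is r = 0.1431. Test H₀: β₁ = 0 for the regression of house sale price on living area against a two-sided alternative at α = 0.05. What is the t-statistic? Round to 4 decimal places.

t = 2.4021

t = r·√(n − 2)/√(1 − r²) = 0.1431·√276/√0.979522 = 2.4021.
df = n − 2 = 276.
Two-sided p ≈ 0.0170, which is < 0.05, so reject H₀.
There is evidence of a linear association between living area and house sale price.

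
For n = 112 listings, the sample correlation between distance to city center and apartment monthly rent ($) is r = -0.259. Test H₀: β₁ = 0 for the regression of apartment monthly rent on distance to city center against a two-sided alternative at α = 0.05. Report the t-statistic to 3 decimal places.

t = r·√(n − 2)/√(1 − r²) = -0.259·√110/√0.932919 = -2.812.
df = n − 2 = 110.
Two-sided p ≈ 0.0058, which is < 0.05, so reject H₀.
There is evidence of a linear association between distance to city center and apartment monthly rent.

t = -2.812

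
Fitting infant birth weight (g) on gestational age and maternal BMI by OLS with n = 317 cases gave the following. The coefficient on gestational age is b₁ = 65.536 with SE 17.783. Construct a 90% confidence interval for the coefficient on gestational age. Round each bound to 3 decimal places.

df = n − k − 1 = 317 − 2 − 1 = 314.
t* = t_{0.05, 314} = 1.649721.
Margin = t* × SE = 1.649721 × 17.783 = 29.33699.
CI: 65.536 ± 29.33699 → (36.199, 94.873).
With 90% confidence, each one-unit increase in gestational age is associated with a change of between 36.199 and 94.873 g in infant birth weight, holding the other predictors fixed.

(36.199, 94.873)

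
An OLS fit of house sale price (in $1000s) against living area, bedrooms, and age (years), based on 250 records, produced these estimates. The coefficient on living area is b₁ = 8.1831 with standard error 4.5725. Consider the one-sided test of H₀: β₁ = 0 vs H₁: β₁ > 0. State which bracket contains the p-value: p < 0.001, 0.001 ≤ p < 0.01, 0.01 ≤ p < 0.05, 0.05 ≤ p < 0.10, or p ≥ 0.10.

0.01 ≤ p < 0.05

t = 8.1831 / 4.5725 = 1.790.
df = n − k − 1 = 250 − 3 − 1 = 246.
One-sided p = P(T_{246} > t) ≈ 0.0374.
So 0.01 ≤ p < 0.05.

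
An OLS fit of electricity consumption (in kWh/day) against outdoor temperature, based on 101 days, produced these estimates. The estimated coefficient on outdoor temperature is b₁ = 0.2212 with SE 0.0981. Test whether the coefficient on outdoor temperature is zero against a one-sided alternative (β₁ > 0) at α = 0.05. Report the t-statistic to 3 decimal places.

H₀: β₁ = 0 vs H₁: β₁ > 0.
t = (b₁ − β₁⁰)/SE = 0.2212 / 0.0981 = 2.255.
df = n − 2 = 101 − 2 = 99.
One-sided p ≈ 0.0132, which is < 0.05, so reject H₀.
There is evidence that the true slope on outdoor temperature is positive.

t = 2.255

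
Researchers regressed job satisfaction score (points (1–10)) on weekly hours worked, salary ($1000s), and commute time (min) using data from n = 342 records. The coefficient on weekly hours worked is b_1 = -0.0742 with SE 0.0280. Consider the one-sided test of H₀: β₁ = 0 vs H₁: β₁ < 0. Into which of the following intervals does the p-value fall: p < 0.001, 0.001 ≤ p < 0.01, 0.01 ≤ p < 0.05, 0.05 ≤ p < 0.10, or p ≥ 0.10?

t = -0.0742 / 0.0280 = -2.650.
df = n − k − 1 = 342 − 3 − 1 = 338.
One-sided p = P(T_{338} < t) ≈ 0.0042.
So 0.001 ≤ p < 0.01.

0.001 ≤ p < 0.01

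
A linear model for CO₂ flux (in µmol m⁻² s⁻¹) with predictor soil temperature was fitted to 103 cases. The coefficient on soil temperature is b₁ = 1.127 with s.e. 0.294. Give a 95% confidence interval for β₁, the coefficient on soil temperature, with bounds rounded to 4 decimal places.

df = n − 2 = 103 − 2 = 101.
t* = t_{0.025, 101} = 1.983731.
Margin = t* × SE = 1.983731 × 0.294 = 0.583217.
CI: 1.127 ± 0.583217 → (0.5438, 1.7102).
With 95% confidence, each one-unit increase in soil temperature is associated with a change of between 0.5438 and 1.7102 µmol m⁻² s⁻¹ in CO₂ flux.

(0.5438, 1.7102)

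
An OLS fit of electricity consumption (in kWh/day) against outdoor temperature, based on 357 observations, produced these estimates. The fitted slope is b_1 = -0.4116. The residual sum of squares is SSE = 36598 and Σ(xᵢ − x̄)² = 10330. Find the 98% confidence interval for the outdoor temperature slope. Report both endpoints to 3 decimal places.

(-0.645, -0.178)

MSE = SSE/(n − 2) = 36598/355 = 103.093.
SE(b_1) = √(MSE/Sₓₓ) = √(103.093/10330) = 0.0998997.
df = n − 2 = 355.
t* = t_{0.01, 355} = 2.336898.
Margin = t* × SE = 2.336898 × 0.0998997 = 0.23346.
CI: -0.4116 ± 0.23346 → (-0.645, -0.178).
With 98% confidence, each one-unit increase in outdoor temperature is associated with a change of between -0.645 and -0.178 kWh/day in electricity consumption.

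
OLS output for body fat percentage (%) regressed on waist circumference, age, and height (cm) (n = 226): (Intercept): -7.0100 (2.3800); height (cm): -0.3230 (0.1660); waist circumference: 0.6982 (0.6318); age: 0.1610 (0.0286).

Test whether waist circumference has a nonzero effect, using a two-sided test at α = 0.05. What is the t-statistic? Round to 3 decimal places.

t = 1.105

Read off: b = 0.6982, SE = 0.6318 for waist circumference.
H₀: β₁ = 0 vs H₁: β₁ ≠ 0.
t = 0.6982 / 0.6318 = 1.105.
df = n − k − 1 = 226 − 3 − 1 = 222.
Two-sided p ≈ 0.2703, which is ≥ 0.05, so fail to reject H₀.
The data do not give significant evidence of an association between waist circumference and body fat percentage, after adjusting for the other predictors.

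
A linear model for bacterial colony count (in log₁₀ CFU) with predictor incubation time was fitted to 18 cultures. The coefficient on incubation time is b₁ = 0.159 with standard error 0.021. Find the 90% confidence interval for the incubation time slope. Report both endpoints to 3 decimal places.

(0.122, 0.196)

df = n − 2 = 18 − 2 = 16.
t* = t_{0.05, 16} = 1.745884.
Margin = t* × SE = 1.745884 × 0.021 = 0.03666.
CI: 0.159 ± 0.03666 → (0.122, 0.196).
With 90% confidence, each one-unit increase in incubation time is associated with a change of between 0.122 and 0.196 log₁₀ CFU in bacterial colony count.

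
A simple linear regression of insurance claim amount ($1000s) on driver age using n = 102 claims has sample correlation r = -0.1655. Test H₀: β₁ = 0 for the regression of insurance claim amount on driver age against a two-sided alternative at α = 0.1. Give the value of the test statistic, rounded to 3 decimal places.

t = r·√(n − 2)/√(1 − r²) = -0.1655·√100/√0.97261 = -1.678.
df = n − 2 = 100.
Two-sided p ≈ 0.0964, which is < 0.1, so reject H₀.
There is evidence of a linear association between driver age and insurance claim amount.

t = -1.678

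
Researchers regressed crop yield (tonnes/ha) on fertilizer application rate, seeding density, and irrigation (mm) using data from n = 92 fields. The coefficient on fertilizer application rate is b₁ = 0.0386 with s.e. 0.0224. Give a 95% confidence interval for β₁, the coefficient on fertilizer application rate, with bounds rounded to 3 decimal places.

(-0.006, 0.083)

df = n − k − 1 = 92 − 3 − 1 = 88.
t* = t_{0.025, 88} = 1.98729.
Margin = t* × SE = 1.98729 × 0.0224 = 0.04452.
CI: 0.0386 ± 0.04452 → (-0.006, 0.083).
With 95% confidence, each one-unit increase in fertilizer application rate is associated with a change of between -0.006 and 0.083 tonnes/ha in crop yield, holding the other predictors fixed.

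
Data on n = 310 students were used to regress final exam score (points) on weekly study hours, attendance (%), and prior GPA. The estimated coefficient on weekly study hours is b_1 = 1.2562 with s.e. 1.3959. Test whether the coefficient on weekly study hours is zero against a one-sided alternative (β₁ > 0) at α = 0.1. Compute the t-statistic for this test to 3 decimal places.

H₀: β₁ = 0 vs H₁: β₁ > 0.
t = (b_1 − β₁⁰)/SE = 1.2562 / 1.3959 = 0.900.
df = n − k − 1 = 310 − 3 − 1 = 306.
One-sided p ≈ 0.1844, which is ≥ 0.1, so fail to reject H₀.
The data do not give significant evidence that the true slope on weekly study hours is positive, holding the other predictors fixed.

t = 0.900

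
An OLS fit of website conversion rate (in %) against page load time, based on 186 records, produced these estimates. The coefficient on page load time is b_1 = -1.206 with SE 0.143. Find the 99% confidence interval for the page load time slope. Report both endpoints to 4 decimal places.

(-1.5782, -0.8338)

df = n − 2 = 186 − 2 = 184.
t* = t_{0.005, 184} = 2.602813.
Margin = t* × SE = 2.602813 × 0.143 = 0.372202.
CI: -1.206 ± 0.372202 → (-1.5782, -0.8338).
With 99% confidence, each one-unit increase in page load time is associated with a change of between -1.5782 and -0.8338 % in website conversion rate.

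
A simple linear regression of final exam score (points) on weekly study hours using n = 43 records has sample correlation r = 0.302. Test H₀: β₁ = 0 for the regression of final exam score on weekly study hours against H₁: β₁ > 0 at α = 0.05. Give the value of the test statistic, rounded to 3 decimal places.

t = 2.028

t = r·√(n − 2)/√(1 − r²) = 0.302·√41/√0.908796 = 2.028.
df = n − 2 = 41.
One-sided p ≈ 0.0245, which is < 0.05, so reject H₀.
There is evidence of a linear association between weekly study hours and final exam score.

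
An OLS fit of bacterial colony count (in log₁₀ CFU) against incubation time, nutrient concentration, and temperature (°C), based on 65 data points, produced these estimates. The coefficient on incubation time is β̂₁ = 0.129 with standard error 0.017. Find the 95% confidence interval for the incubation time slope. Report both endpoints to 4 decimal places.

(0.0950, 0.1630)

df = n − k − 1 = 65 − 3 − 1 = 61.
t* = t_{0.025, 61} = 1.999624.
Margin = t* × SE = 1.999624 × 0.017 = 0.033994.
CI: 0.129 ± 0.033994 → (0.0950, 0.1630).
With 95% confidence, each one-unit increase in incubation time is associated with a change of between 0.0950 and 0.1630 log₁₀ CFU in bacterial colony count, holding the other predictors fixed.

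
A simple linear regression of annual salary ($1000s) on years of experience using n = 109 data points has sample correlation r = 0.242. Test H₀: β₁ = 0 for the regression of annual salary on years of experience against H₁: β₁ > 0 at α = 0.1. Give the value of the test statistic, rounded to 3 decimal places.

t = 2.580

t = r·√(n − 2)/√(1 − r²) = 0.242·√107/√0.941436 = 2.580.
df = n − 2 = 107.
One-sided p ≈ 0.0056, which is < 0.1, so reject H₀.
There is evidence of a linear association between years of experience and annual salary.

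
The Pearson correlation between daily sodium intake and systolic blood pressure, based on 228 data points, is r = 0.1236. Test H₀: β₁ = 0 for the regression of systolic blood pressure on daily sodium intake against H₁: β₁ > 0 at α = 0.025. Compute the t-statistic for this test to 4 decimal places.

t = r·√(n − 2)/√(1 − r²) = 0.1236·√226/√0.984723 = 1.8725.
df = n − 2 = 226.
One-sided p ≈ 0.0312, which is ≥ 0.025, so fail to reject H₀.
The data do not give significant evidence of a linear association between daily sodium intake and systolic blood pressure.

t = 1.8725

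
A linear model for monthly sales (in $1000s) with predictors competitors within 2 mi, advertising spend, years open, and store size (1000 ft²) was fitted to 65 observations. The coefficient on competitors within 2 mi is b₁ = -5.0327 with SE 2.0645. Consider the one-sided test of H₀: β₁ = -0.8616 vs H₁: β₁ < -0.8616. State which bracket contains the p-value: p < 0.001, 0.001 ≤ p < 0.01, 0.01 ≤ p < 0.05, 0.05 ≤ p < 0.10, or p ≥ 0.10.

0.01 ≤ p < 0.05

t = (-5.0327 − (-0.8616)) / 2.0645 = -2.020.
df = n − k − 1 = 65 − 4 − 1 = 60.
One-sided p = P(T_{60} < t) ≈ 0.0239.
So 0.01 ≤ p < 0.05.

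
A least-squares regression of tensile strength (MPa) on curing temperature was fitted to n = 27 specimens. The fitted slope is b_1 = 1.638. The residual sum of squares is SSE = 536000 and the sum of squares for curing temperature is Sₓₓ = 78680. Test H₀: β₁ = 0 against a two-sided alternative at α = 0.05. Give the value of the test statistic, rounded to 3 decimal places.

t = 3.138

MSE = SSE/(n − 2) = 536000/25 = 21440.
SE(b_1) = √(MSE/Sₓₓ) = √(21440/78680) = 0.522012.
t = 1.638 / 0.522012 = 3.138.
df = n − 2 = 25.
Two-sided p ≈ 0.0043, which is < 0.05, so reject H₀.
There is evidence that curing temperature is associated with tensile strength.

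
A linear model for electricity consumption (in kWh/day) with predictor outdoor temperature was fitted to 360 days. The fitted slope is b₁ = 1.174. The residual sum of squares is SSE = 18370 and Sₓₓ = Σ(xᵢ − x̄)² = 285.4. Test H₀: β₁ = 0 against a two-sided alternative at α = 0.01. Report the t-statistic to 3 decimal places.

MSE = SSE/(n − 2) = 18370/358 = 51.3128.
SE(b₁) = √(MSE/Sₓₓ) = √(51.3128/285.4) = 0.42402.
t = 1.174 / 0.42402 = 2.769.
df = n − 2 = 358.
Two-sided p ≈ 0.0059, which is < 0.01, so reject H₀.
There is evidence that outdoor temperature is associated with electricity consumption.

t = 2.769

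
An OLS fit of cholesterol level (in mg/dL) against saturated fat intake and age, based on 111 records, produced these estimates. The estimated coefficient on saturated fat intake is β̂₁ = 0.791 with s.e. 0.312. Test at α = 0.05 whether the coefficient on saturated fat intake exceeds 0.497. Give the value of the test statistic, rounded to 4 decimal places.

t = 0.9423

H₀: β₁ = 0.497 vs H₁: β₁ > 0.497.
t = (β̂₁ − β₁⁰)/SE = (0.791 − 0.497) / 0.312 = 0.9423.
df = n − k − 1 = 111 − 2 − 1 = 108.
One-sided p ≈ 0.1741, which is ≥ 0.05, so fail to reject H₀.
The data do not give significant evidence that the true slope on saturated fat intake exceeds 0.497 mg/dL per unit, holding the other predictors fixed.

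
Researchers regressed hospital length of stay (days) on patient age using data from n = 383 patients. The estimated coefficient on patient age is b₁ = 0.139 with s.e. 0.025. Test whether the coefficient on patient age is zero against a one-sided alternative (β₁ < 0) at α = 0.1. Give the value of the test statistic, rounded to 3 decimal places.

t = 5.560

H₀: β₁ = 0 vs H₁: β₁ < 0.
t = (b₁ − β₁⁰)/SE = 0.139 / 0.025 = 5.560.
df = n − 2 = 383 − 2 = 381.
One-sided p ≈ 1.0000, which is ≥ 0.1, so fail to reject H₀.
The data do not give significant evidence that the true slope on patient age is negative.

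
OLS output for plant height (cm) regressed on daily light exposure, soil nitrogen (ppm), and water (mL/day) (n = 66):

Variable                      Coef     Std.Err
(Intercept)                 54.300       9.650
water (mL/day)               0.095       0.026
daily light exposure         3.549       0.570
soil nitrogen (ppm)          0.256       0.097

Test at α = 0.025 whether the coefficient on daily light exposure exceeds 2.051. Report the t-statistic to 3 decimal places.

Read off: b = 3.549, SE = 0.570 for daily light exposure.
H₀: β₁ = 2.051 vs H₁: β₁ > 2.051.
t = (3.549 − 2.051) / 0.570 = 2.628.
df = n − k − 1 = 66 − 3 − 1 = 62.
One-sided p ≈ 0.0054, which is < 0.025, so reject H₀.
There is evidence that the true slope on daily light exposure exceeds 2.051 cm per unit, holding the other predictors fixed.

t = 2.628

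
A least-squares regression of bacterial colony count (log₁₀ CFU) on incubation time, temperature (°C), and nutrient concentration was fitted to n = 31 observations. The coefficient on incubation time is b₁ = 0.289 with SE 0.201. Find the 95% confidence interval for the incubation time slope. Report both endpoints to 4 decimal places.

df = n − k − 1 = 31 − 3 − 1 = 27.
t* = t_{0.025, 27} = 2.051831.
Margin = t* × SE = 2.051831 × 0.201 = 0.412418.
CI: 0.289 ± 0.412418 → (-0.1234, 0.7014).
With 95% confidence, each one-unit increase in incubation time is associated with a change of between -0.1234 and 0.7014 log₁₀ CFU in bacterial colony count, holding the other predictors fixed.

(-0.1234, 0.7014)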